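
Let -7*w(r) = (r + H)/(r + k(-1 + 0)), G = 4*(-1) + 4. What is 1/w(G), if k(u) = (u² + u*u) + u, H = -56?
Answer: ⅛ ≈ 0.12500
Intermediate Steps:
k(u) = u + 2*u² (k(u) = (u² + u²) + u = 2*u² + u = u + 2*u²)
G = 0 (G = -4 + 4 = 0)
w(r) = -(-56 + r)/(7*(1 + r)) (w(r) = -(r - 56)/(7*(r + (-1 + 0)*(1 + 2*(-1 + 0)))) = -(-56 + r)/(7*(r - (1 + 2*(-1)))) = -(-56 + r)/(7*(r - (1 - 2))) = -(-56 + r)/(7*(r - 1*(-1))) = -(-56 + r)/(7*(r + 1)) = -(-56 + r)/(7*(1 + r)))
1/w(G) = 1/((56 - 1*0)/(7*(1 + 0))) = 1/((⅐)*(56 + 0)/1) = 1/((⅐)*1*56) = 1/8 = ⅛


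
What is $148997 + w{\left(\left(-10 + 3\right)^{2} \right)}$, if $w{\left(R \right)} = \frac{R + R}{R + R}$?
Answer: $148998$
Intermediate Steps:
$w{\left(R \right)} = 1$ ($w{\left(R \right)} = \frac{2 R}{2 R} = 2 R \frac{1}{2 R} = 1$)
$148997 + w{\left(\left(-10 + 3\right)^{2} \right)} = 148997 + 1 = 148998$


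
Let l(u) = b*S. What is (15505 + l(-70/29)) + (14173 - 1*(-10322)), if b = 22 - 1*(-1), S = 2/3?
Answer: 120046/3 ≈ 40015.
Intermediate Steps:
S = 2/3 (S = 2*(1/3) = 2/3 ≈ 0.66667)
b = 23 (b = 22 + 1 = 23)
l(u) = 46/3 (l(u) = 23*(2/3) = 46/3)
(15505 + l(-70/29)) + (14173 - 1*(-10322)) = (15505 + 46/3) + (14173 - 1*(-10322)) = 46561/3 + (14173 + 10322) = 46561/3 + 24495 = 120046/3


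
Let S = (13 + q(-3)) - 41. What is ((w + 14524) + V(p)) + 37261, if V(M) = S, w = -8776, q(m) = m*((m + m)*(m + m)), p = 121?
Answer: 42873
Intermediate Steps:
q(m) = 4*m**3 (q(m) = m*((2*m)*(2*m)) = m*(4*m**2) = 4*m**3)
S = -136 (S = (13 + 4*(-3)**3) - 41 = (13 + 4*(-27)) - 41 = (13 - 108) - 41 = -95 - 41 = -136)
V(M) = -136
((w + 14524) + V(p)) + 37261 = ((-8776 + 14524) - 136) + 37261 = (5748 - 136) + 37261 = 5612 + 37261 = 42873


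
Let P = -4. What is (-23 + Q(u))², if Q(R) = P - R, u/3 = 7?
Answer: 2304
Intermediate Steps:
u = 21 (u = 3*7 = 21)
Q(R) = -4 - R
(-23 + Q(u))² = (-23 + (-4 - 1*21))² = (-23 + (-4 - 21))² = (-23 - 25)² = (-48)² = 2304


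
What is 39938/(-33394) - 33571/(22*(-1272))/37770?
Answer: -21105787438933/17647988988960 ≈ -1.1959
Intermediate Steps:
39938/(-33394) - 33571/(22*(-1272))/37770 = 39938*(-1/33394) - 33571/(-27984)*(1/37770) = -19969/16697 - 33571*(-1/27984)*(1/37770) = -19969/16697 + (33571/27984)*(1/37770) = -19969/16697 + 33571/1056955680 = -21105787438933/17647988988960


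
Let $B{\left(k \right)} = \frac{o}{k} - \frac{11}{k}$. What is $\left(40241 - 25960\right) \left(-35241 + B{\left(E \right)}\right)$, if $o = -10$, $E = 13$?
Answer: $- \frac{6542897274}{13} \approx -5.033 \cdot 10^{8}$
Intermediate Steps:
$B{\left(k \right)} = - \frac{21}{k}$ ($B{\left(k \right)} = - \frac{10}{k} - \frac{11}{k} = - \frac{21}{k}$)
$\left(40241 - 25960\right) \left(-35241 + B{\left(E \right)}\right) = \left(40241 - 25960\right) \left(-35241 - \frac{21}{13}\right) = 14281 \left(-35241 - \frac{21}{13}\right) = 14281 \left(- \frac{458154}{13}\right) = - \frac{6542897274}{13}$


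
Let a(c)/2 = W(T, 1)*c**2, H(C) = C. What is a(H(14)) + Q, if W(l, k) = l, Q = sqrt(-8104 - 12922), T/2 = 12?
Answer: 9408 + I*sqrt(21026) ≈ 9408.0 + 145.0*I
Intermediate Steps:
T = 24 (T = 2*12 = 24)
Q = I*sqrt(21026) (Q = sqrt(-21026) = I*sqrt(21026) ≈ 145.0*I)
a(c) = 48*c**2 (a(c) = 2*(24*c**2) = 48*c**2)
a(H(14)) + Q = 48*14**2 + I*sqrt(21026) = 48*196 + I*sqrt(21026) = 9408 + I*sqrt(21026)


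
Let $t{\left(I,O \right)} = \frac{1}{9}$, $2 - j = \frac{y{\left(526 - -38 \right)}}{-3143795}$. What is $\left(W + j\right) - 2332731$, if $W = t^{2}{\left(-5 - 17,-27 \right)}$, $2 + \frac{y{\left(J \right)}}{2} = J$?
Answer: $- \frac{594023359856116}{254647395} \approx -2.3327 \cdot 10^{6}$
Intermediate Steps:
$y{\left(J \right)} = -4 + 2 J$
$j = \frac{6288714}{3143795}$ ($j = 2 - \frac{-4 + 2 \left(526 - -38\right)}{-3143795} = 2 - \left(-4 + 2 \left(526 + 38\right)\right) \left(- \frac{1}{3143795}\right) = 2 - \left(-4 + 2 \cdot 564\right) \left(- \frac{1}{3143795}\right) = 2 - \left(-4 + 1128\right) \left(- \frac{1}{3143795}\right) = 2 - 1124 \left(- \frac{1}{3143795}\right) = 2 - - \frac{1124}{3143795} = 2 + \frac{1124}{3143795} = \frac{6288714}{3143795} \approx 2.0004$)
$t{\left(I,O \right)} = \frac{1}{9}$
$W = \frac{1}{81}$ ($W = \left(\frac{1}{9}\right)^{2} = \frac{1}{81} \approx 0.012346$)
$\left(W + j\right) - 2332731 = \left(\frac{1}{81} + \frac{6288714}{3143795}\right) - 2332731 = \frac{512529629}{254647395} - 2332731 = - \frac{594023359856116}{254647395}$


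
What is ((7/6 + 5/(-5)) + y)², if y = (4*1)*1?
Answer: 625/36 ≈ 17.361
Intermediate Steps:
y = 4 (y = 4*1 = 4)
((7/6 + 5/(-5)) + y)² = ((7/6 + 5/(-5)) + 4)² = ((7*(⅙) + 5*(-⅕)) + 4)² = ((7/6 - 1) + 4)² = (⅙ + 4)² = (25/6)² = 625/36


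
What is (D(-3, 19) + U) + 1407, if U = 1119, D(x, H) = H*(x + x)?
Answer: 2412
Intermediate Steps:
D(x, H) = 2*H*x (D(x, H) = H*(2*x) = 2*H*x)
(D(-3, 19) + U) + 1407 = (2*19*(-3) + 1119) + 1407 = (-114 + 1119) + 1407 = 1005 + 1407 = 2412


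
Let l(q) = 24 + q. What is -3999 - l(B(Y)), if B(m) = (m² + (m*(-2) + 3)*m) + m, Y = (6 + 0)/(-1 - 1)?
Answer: -4002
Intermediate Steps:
Y = -3 (Y = 6/(-2) = 6*(-½) = -3)
B(m) = m + m² + m*(3 - 2*m) (B(m) = (m² + (-2*m + 3)*m) + m = (m² + (3 - 2*m)*m) + m = (m² + m*(3 - 2*m)) + m = m + m² + m*(3 - 2*m))
-3999 - l(B(Y)) = -3999 - (24 - 3*(4 - 1*(-3))) = -3999 - (24 - 3*(4 + 3)) = -3999 - (24 - 3*7) = -3999 - (24 - 21) = -3999 - 1*3 = -3999 - 3 = -4002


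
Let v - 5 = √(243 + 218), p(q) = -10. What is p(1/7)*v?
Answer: -50 - 10*√461 ≈ -264.71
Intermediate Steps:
v = 5 + √461 (v = 5 + √(243 + 218) = 5 + √461 ≈ 26.471)
p(1/7)*v = -10*(5 + √461) = -50 - 10*√461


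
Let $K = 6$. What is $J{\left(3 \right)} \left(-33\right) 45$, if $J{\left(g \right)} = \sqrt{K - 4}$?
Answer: $- 1485 \sqrt{2} \approx -2100.1$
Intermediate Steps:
$J{\left(g \right)} = \sqrt{2}$ ($J{\left(g \right)} = \sqrt{6 - 4} = \sqrt{2}$)
$J{\left(3 \right)} \left(-33\right) 45 = \sqrt{2} \left(-33\right) 45 = - 33 \sqrt{2} \cdot 45 = - 1485 \sqrt{2}$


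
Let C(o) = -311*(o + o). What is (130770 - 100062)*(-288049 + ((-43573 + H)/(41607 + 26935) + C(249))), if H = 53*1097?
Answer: -466133435094564/34271 ≈ -1.3601e+10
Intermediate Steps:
H = 58141
C(o) = -622*o
(130770 - 100062)*(-288049 + ((-43573 + H)/(41607 + 26935) + C(249))) = (130770 - 100062)*(-288049 + ((-43573 + 58141)/(41607 + 26935) - 622*249)) = 30708*(-288049 + (14568/68542 - 154878)) = 30708*(-288049 + (14568*(1/68542) - 154878)) = 30708*(-288049 + (7284/34271 - 154878)) = 30708*(-288049 - 5307816654/34271) = 30708*(-15179543933/34271) = -466133435094564/34271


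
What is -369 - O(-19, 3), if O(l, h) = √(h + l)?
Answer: -369 - 4*I ≈ -369.0 - 4.0*I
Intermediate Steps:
-369 - O(-19, 3) = -369 - √(3 - 19) = -369 - √(-16) = -369 - 4*I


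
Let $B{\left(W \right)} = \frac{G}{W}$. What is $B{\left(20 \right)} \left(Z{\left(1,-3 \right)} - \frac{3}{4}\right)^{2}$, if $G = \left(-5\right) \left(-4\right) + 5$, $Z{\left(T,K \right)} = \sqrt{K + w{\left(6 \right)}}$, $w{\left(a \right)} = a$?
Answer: $\frac{285}{64} - \frac{15 \sqrt{3}}{8} \approx 1.2055$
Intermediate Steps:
$Z{\left(T,K \right)} = \sqrt{6 + K}$ ($Z{\left(T,K \right)} = \sqrt{K + 6} = \sqrt{6 + K}$)
$G = 25$ ($G = 20 + 5 = 25$)
$B{\left(W \right)} = \frac{25}{W}$
$B{\left(20 \right)} \left(Z{\left(1,-3 \right)} - \frac{3}{4}\right)^{2} = \frac{25}{20} \left(\sqrt{6 - 3} - \frac{3}{4}\right)^{2} = 25 \cdot \frac{1}{20} \left(\sqrt{3} - \frac{3}{4}\right)^{2} = \frac{5 \left(\sqrt{3} - \frac{3}{4}\right)^{2}}{4} = \frac{5 \left(- \frac{3}{4} + \sqrt{3}\right)^{2}}{4}$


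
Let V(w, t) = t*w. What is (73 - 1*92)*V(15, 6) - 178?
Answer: -1888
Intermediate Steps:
(73 - 1*92)*V(15, 6) - 178 = (73 - 1*92)*(6*15) - 178 = (73 - 92)*90 - 178 = -19*90 - 178 = -1710 - 178 = -1888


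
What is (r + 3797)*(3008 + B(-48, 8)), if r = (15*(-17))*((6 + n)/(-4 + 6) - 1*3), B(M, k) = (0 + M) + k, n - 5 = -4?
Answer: 10891076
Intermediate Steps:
n = 1 (n = 5 - 4 = 1)
B(M, k) = M + k
r = -255/2 (r = (15*(-17))*((6 + 1)/(-4 + 6) - 1*3) = -255*(7/2 - 3) = -255*1/2 = -255/2 ≈ -127.50)
(r + 3797)*(3008 + B(-48, 8)) = (-255/2 + 3797)*(3008 + (-48 + 8)) = 7339*(3008 - 40)/2 = (7339/2)*2968 = 10891076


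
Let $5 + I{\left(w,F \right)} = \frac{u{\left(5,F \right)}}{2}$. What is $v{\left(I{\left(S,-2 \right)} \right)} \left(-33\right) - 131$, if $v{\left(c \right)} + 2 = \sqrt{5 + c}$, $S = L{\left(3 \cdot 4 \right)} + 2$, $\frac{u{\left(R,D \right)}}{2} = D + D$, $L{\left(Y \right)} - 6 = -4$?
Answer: $-65 - 66 i \approx -65.0 - 66.0 i$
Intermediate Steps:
$L{\left(Y \right)} = 2$ ($L{\left(Y \right)} = 6 - 4 = 2$)
$u{\left(R,D \right)} = 4 D$ ($u{\left(R,D \right)} = 2 \left(D + D\right) = 2 \cdot 2 D = 4 D$)
$S = 4$ ($S = 2 + 2 = 4$)
$I{\left(w,F \right)} = -5 + 2 F$ ($I{\left(w,F \right)} = -5 + \frac{4 F}{2} = -5 + 4 F \frac{1}{2} = -5 + 2 F$)
$v{\left(c \right)} = -2 + \sqrt{5 + c}$
$v{\left(I{\left(S,-2 \right)} \right)} \left(-33\right) - 131 = \left(-2 + \sqrt{5 + \left(-5 + 2 \left(-2\right)\right)}\right) \left(-33\right) - 131 = \left(-2 + \sqrt{5 - 9}\right) \left(-33\right) - 131 = \left(-2 + \sqrt{-4}\right) \left(-33\right) - 131 = \left(-2 + 2 i\right) \left(-33\right) - 131 = \left(66 - 66 i\right) - 131 = -65 - 66 i$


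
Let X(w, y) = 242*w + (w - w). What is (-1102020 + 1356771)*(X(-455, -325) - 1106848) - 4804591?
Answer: -310026072049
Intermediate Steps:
X(w, y) = 242*w (X(w, y) = 242*w + 0 = 242*w)
(-1102020 + 1356771)*(X(-455, -325) - 1106848) - 4804591 = (-1102020 + 1356771)*(242*(-455) - 1106848) - 4804591 = 254751*(-110110 - 1106848) - 4804591 = 254751*(-1216958) - 4804591 = -310021267458 - 4804591 = -310026072049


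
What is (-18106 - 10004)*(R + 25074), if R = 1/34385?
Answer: -4847116878402/6877 ≈ -7.0483e+8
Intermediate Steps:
R = 1/34385 ≈ 2.9082e-5
(-18106 - 10004)*(R + 25074) = (-18106 - 10004)*(1/34385 + 25074) = -28110*862169491/34385 = -4847116878402/6877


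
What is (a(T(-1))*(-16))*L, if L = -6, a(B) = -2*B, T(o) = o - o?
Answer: 0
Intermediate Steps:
T(o) = 0
(a(T(-1))*(-16))*L = (-2*0*(-16))*(-6) = (0*(-16))*(-6) = 0*(-6) = 0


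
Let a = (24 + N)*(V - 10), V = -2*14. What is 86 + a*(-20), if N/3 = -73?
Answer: -148114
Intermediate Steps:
N = -219 (N = 3*(-73) = -219)
V = -28
a = 7410 (a = (24 - 219)*(-28 - 10) = -195*(-38) = 7410)
86 + a*(-20) = 86 + 7410*(-20) = 86 - 148200 = -148114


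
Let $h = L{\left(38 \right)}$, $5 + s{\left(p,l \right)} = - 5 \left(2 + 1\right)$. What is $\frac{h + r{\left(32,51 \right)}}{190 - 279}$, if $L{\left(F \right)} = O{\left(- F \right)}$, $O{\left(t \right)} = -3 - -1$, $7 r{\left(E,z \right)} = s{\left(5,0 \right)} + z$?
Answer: $- \frac{17}{623} \approx -0.027287$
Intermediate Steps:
$s{\left(p,l \right)} = -20$ ($s{\left(p,l \right)} = -5 - 5 \left(2 + 1\right) = -5 - 15 = -20$)
$r{\left(E,z \right)} = - \frac{20}{7} + \frac{z}{7}$ ($r{\left(E,z \right)} = \frac{-20 + z}{7} = - \frac{20}{7} + \frac{z}{7}$)
$O{\left(t \right)} = -2$ ($O{\left(t \right)} = -3 + 1 = -2$)
$L{\left(F \right)} = -2$
$h = -2$
$\frac{h + r{\left(32,51 \right)}}{190 - 279} = \frac{-2 + \left(- \frac{20}{7} + \frac{1}{7} \cdot 51\right)}{190 - 279} = \frac{-2 + \left(- \frac{20}{7} + \frac{51}{7}\right)}{-89} = \left(-2 + \frac{31}{7}\right) \left(- \frac{1}{89}\right) = \frac{17}{7} \left(- \frac{1}{89}\right) = - \frac{17}{623}$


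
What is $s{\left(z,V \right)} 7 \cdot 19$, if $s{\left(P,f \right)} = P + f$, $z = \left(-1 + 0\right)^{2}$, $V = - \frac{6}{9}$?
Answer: $\frac{133}{3} \approx 44.333$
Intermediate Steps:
$V = - \frac{2}{3}$ ($V = \left(-6\right) \frac{1}{9} = - \frac{2}{3} \approx -0.66667$)
$z = 1$ ($z = \left(-1\right)^{2} = 1$)
$s{\left(z,V \right)} 7 \cdot 19 = \left(1 - \frac{2}{3}\right) 7 \cdot 19 = \frac{1}{3} \cdot 133 = \frac{133}{3}$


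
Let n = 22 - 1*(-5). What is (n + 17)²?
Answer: 1936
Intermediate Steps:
n = 27 (n = 22 + 5 = 27)
(n + 17)² = (27 + 17)² = 44² = 1936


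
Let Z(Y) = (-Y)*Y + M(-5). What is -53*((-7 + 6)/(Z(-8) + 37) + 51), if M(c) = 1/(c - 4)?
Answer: -660009/244 ≈ -2705.0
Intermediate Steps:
M(c) = 1/(-4 + c)
Z(Y) = -1/9 - Y**2 (Z(Y) = (-Y)*Y + 1/(-4 - 5) = -Y**2 + 1/(-9) = -Y**2 - 1/9 = -1/9 - Y**2)
-53*((-7 + 6)/(Z(-8) + 37) + 51) = -53*((-7 + 6)/((-1/9 - 1*(-8)**2) + 37) + 51) = -53*(-1/((-1/9 - 1*64) + 37) + 51) = -53*(-1/((-1/9 - 64) + 37) + 51) = -53*(-1/(-577/9 + 37) + 51) = -53*(-1/(-244/9) + 51) = -53*(-1*(-9/244) + 51) = -53*(9/244 + 51) = -53*12453/244 = -660009/244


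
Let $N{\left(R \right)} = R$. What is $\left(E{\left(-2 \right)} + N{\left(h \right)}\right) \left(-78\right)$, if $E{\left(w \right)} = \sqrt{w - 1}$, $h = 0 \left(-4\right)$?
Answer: $- 78 i \sqrt{3} \approx - 135.1 i$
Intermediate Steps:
$h = 0$
$E{\left(w \right)} = \sqrt{-1 + w}$
$\left(E{\left(-2 \right)} + N{\left(h \right)}\right) \left(-78\right) = \left(\sqrt{-1 - 2} + 0\right) \left(-78\right) = \left(\sqrt{-3} + 0\right) \left(-78\right) = \left(i \sqrt{3} + 0\right) \left(-78\right) = i \sqrt{3} \left(-78\right) = - 78 i \sqrt{3}$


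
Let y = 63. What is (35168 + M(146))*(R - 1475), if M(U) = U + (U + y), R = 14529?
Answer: 463717242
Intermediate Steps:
M(U) = 63 + 2*U (M(U) = U + (U + 63) = U + (63 + U) = 63 + 2*U)
(35168 + M(146))*(R - 1475) = (35168 + (63 + 2*146))*(14529 - 1475) = (35168 + (63 + 292))*13054 = (35168 + 355)*13054 = 35523*13054 = 463717242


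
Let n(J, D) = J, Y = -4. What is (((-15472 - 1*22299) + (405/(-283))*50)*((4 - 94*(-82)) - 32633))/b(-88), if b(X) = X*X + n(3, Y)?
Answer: 266890029003/2192401 ≈ 1.2173e+5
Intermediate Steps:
b(X) = 3 + X**2 (b(X) = X*X + 3 = X**2 + 3 = 3 + X**2)
(((-15472 - 1*22299) + (405/(-283))*50)*((4 - 94*(-82)) - 32633))/b(-88) = (((-15472 - 1*22299) + (405/(-283))*50)*((4 - 94*(-82)) - 32633))/(3 + (-88)**2) = (((-15472 - 22299) + (405*(-1/283))*50)*((4 + 7708) - 32633))/(3 + 7744) = ((-37771 - 405/283*50)*(7712 - 32633))/7747 = ((-37771 - 20250/283)*(-24921))*(1/7747) = -10709443/283*(-24921)*(1/7747) = (266890029003/283)*(1/7747) = 266890029003/2192401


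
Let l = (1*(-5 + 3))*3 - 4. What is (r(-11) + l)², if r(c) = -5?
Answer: 225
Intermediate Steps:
l = -10 (l = (1*(-2))*3 - 4 = -2*3 - 4 = -6 - 4 = -10)
(r(-11) + l)² = (-5 - 10)² = (-15)² = 225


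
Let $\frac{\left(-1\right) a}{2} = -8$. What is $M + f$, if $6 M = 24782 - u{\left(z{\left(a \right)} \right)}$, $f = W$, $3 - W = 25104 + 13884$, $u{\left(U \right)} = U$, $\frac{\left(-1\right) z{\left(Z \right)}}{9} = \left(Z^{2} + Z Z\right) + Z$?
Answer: $- \frac{102188}{3} \approx -34063.0$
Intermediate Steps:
$a = 16$ ($a = \left(-2\right) \left(-8\right) = 16$)
$z{\left(Z \right)} = - 18 Z^{2} - 9 Z$ ($z{\left(Z \right)} = - 9 \left(\left(Z^{2} + Z Z\right) + Z\right) = - 9 \left(\left(Z^{2} + Z^{2}\right) + Z\right) = - 9 \left(2 Z^{2} + Z\right) = - 9 \left(Z + 2 Z^{2}\right) = - 18 Z^{2} - 9 Z$)
$W = -38985$ ($W = 3 - \left(25104 + 13884\right) = 3 - 38988 = -38985$)
$f = -38985$
$M = \frac{14767}{3}$ ($M = \frac{24782 - \left(-9\right) 16 \left(1 + 2 \cdot 16\right)}{6} = \frac{24782 - \left(-9\right) 16 \left(1 + 32\right)}{6} = \frac{24782 - \left(-9\right) 16 \cdot 33}{6} = \frac{24782 - -4752}{6} = \frac{24782 + 4752}{6} = \frac{1}{6} \cdot 29534 = \frac{14767}{3} \approx 4922.3$)
$M + f = \frac{14767}{3} - 38985 = - \frac{102188}{3}$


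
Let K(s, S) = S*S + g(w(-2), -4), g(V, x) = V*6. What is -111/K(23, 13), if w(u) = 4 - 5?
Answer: -111/163 ≈ -0.68098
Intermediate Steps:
w(u) = -1
g(V, x) = 6*V
K(s, S) = -6 + S**2 (K(s, S) = S*S + 6*(-1) = S**2 - 6 = -6 + S**2)
-111/K(23, 13) = -111/(-6 + 13**2) = -111/(-6 + 169) = -111/163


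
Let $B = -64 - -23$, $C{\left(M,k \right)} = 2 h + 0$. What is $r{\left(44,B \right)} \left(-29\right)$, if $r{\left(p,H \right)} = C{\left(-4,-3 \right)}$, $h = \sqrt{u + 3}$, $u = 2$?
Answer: $- 58 \sqrt{5} \approx -129.69$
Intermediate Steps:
$h = \sqrt{5}$ ($h = \sqrt{2 + 3} = \sqrt{5} \approx 2.2361$)
$C{\left(M,k \right)} = 2 \sqrt{5}$ ($C{\left(M,k \right)} = 2 \sqrt{5} + 0 = 2 \sqrt{5}$)
$B = -41$ ($B = -64 + 23 = -41$)
$r{\left(p,H \right)} = 2 \sqrt{5}$
$r{\left(44,B \right)} \left(-29\right) = 2 \sqrt{5} \left(-29\right) = - 58 \sqrt{5}$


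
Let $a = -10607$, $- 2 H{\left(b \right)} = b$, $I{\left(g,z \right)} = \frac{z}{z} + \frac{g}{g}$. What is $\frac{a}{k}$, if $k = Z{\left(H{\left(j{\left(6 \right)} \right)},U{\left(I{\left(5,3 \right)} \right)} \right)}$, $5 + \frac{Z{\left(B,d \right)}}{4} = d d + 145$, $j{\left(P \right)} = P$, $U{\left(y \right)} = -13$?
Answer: $- \frac{10607}{1236} \approx -8.5817$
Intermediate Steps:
$I{\left(g,z \right)} = 2$ ($I{\left(g,z \right)} = 1 + 1 = 2$)
$H{\left(b \right)} = - \frac{b}{2}$
$Z{\left(B,d \right)} = 560 + 4 d^{2}$ ($Z{\left(B,d \right)} = -20 + 4 \left(d d + 145\right) = -20 + 4 \left(d^{2} + 145\right) = -20 + 4 \left(145 + d^{2}\right) = -20 + \left(580 + 4 d^{2}\right) = 560 + 4 d^{2}$)
$k = 1236$ ($k = 560 + 4 \left(-13\right)^{2} = 560 + 4 \cdot 169 = 560 + 676 = 1236$)
$\frac{a}{k} = - \frac{10607}{1236}$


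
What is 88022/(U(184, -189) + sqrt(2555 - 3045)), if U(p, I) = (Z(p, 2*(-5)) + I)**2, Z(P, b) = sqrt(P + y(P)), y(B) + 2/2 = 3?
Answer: 88022/((189 - sqrt(186))**2 + 7*I*sqrt(10)) ≈ 2.8623 - 0.0020604*I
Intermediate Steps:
y(B) = 2 (y(B) = -1 + 3 = 2)
Z(P, b) = sqrt(2 + P) (Z(P, b) = sqrt(P + 2) = sqrt(2 + P))
U(p, I) = (I + sqrt(2 + p))**2 (U(p, I) = (sqrt(2 + p) + I)**2 = (I + sqrt(2 + p))**2)
88022/(U(184, -189) + sqrt(2555 - 3045)) = 88022/((-189 + sqrt(2 + 184))**2 + sqrt(2555 - 3045)) = 88022/((-189 + sqrt(186))**2 + sqrt(-490)) = 88022/((-189 + sqrt(186))**2 + 7*I*sqrt(10))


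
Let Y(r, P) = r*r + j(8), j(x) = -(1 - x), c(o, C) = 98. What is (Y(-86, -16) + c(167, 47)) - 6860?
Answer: 641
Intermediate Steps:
j(x) = -1 + x
Y(r, P) = 7 + r² (Y(r, P) = r*r + (-1 + 8) = r² + 7 = 7 + r²)
(Y(-86, -16) + c(167, 47)) - 6860 = ((7 + (-86)²) + 98) - 6860 = ((7 + 7396) + 98) - 6860 = (7403 + 98) - 6860 = 7501 - 6860 = 641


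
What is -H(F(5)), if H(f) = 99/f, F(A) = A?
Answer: -99/5 ≈ -19.800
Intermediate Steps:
-H(F(5)) = -99/5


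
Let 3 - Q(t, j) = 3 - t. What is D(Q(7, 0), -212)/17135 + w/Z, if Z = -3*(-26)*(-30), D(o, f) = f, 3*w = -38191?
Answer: 130582909/24057540 ≈ 5.4279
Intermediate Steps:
Q(t, j) = t (Q(t, j) = 3 - (3 - t) = 3 + (-3 + t) = t)
w = -38191/3 (w = (⅓)*(-38191) = -38191/3 ≈ -12730.)
Z = -2340 (Z = 78*(-30) = -2340)
D(Q(7, 0), -212)/17135 + w/Z = -212/17135 - 38191/3/(-2340) = -212*1/17135 - 38191/3*(-1/2340) = -212/17135 + 38191/7020 = 130582909/24057540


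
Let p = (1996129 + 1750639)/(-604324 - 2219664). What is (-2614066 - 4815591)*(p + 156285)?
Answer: -22155599510942233/19081 ≈ -1.1611e+12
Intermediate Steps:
p = -25316/19081 (p = 3746768/(-2823988) = 3746768*(-1/2823988) = -25316/19081 ≈ -1.3268)
(-2614066 - 4815591)*(p + 156285) = (-2614066 - 4815591)*(-25316/19081 + 156285) = -7429657*2982048769/19081 = -22155599510942233/19081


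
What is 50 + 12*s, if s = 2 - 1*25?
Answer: -226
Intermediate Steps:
s = -23 (s = 2 - 25 = -23)
50 + 12*s = 50 + 12*(-23) = 50 - 276 = -226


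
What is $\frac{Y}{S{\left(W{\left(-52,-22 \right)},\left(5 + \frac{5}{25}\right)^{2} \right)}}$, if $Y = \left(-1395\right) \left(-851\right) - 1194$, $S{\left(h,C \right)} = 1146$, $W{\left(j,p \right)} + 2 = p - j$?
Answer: $\frac{395317}{382} \approx 1034.9$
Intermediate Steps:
$W{\left(j,p \right)} = -2 + p - j$ ($W{\left(j,p \right)} = -2 - \left(j - p\right) = -2 + p - j$)
$Y = 1185951$ ($Y = 1187145 - 1194 = 1185951$)
$\frac{Y}{S{\left(W{\left(-52,-22 \right)},\left(5 + \frac{5}{25}\right)^{2} \right)}} = \frac{1185951}{1146} = 1185951 \cdot \frac{1}{1146} = \frac{395317}{382}$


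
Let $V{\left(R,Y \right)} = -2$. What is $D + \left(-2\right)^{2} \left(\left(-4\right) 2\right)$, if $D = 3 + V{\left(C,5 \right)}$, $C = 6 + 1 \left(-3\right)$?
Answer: $-31$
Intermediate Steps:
$C = 3$ ($C = 6 - 3 = 3$)
$D = 1$ ($D = 3 - 2 = 1$)
$D + \left(-2\right)^{2} \left(\left(-4\right) 2\right) = 1 + \left(-2\right)^{2} \left(\left(-4\right) 2\right) = 1 + 4 \left(-8\right) = 1 - 32 = -31$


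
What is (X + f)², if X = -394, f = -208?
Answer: 362404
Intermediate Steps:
(X + f)² = (-394 - 208)² = (-602)² = 362404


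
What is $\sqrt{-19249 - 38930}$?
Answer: $i \sqrt{58179} \approx 241.2 i$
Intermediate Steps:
$\sqrt{-19249 - 38930} = \sqrt{-58179} = i \sqrt{58179}$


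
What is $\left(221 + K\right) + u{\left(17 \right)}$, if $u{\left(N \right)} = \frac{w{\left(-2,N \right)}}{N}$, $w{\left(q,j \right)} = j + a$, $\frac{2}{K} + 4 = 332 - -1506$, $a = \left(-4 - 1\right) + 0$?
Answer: $\frac{3456190}{15589} \approx 221.71$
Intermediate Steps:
$a = -5$ ($a = -5 + 0 = -5$)
$K = \frac{1}{917}$ ($K = \frac{2}{-4 + \left(332 - -1506\right)} = \frac{2}{-4 + \left(332 + 1506\right)} = \frac{2}{-4 + 1838} = \frac{2}{1834} = 2 \cdot \frac{1}{1834} = \frac{1}{917} \approx 0.0010905$)
$w{\left(q,j \right)} = -5 + j$ ($w{\left(q,j \right)} = j - 5 = -5 + j$)
$u{\left(N \right)} = \frac{-5 + N}{N}$
$\left(221 + K\right) + u{\left(17 \right)} = \left(221 + \frac{1}{917}\right) + \frac{-5 + 17}{17} = \frac{202658}{917} + \frac{1}{17} \cdot 12 = \frac{202658}{917} + \frac{12}{17} = \frac{3456190}{15589}$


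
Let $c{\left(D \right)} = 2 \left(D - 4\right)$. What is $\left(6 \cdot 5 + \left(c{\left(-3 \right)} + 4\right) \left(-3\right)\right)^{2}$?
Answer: $3600$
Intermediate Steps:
$c{\left(D \right)} = -8 + 2 D$ ($c{\left(D \right)} = 2 \left(-4 + D\right) = -8 + 2 D$)
$\left(6 \cdot 5 + \left(c{\left(-3 \right)} + 4\right) \left(-3\right)\right)^{2} = \left(6 \cdot 5 + \left(\left(-8 + 2 \left(-3\right)\right) + 4\right) \left(-3\right)\right)^{2} = \left(30 + \left(\left(-8 - 6\right) + 4\right) \left(-3\right)\right)^{2} = \left(30 + \left(-14 + 4\right) \left(-3\right)\right)^{2} = \left(30 - -30\right)^{2} = \left(30 + 30\right)^{2} = 60^{2} = 3600$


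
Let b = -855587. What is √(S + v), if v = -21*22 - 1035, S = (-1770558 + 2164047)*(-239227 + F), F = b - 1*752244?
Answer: I*√726797006859 ≈ 8.5252e+5*I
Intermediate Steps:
F = -1607831 (F = -855587 - 1*752244 = -855587 - 752244 = -1607831)
S = -726797005362 (S = (-1770558 + 2164047)*(-239227 - 1607831) = 393489*(-1847058) = -726797005362)
v = -1497 (v = -462 - 1035 = -1497)
√(S + v) = √(-726797005362 - 1497) = √(-726797006859) = I*√726797006859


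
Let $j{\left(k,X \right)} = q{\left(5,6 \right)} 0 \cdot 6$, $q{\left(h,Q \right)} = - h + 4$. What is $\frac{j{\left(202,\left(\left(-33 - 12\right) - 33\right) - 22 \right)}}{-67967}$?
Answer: $0$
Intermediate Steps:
$q{\left(h,Q \right)} = 4 - h$
$j{\left(k,X \right)} = 0$ ($j{\left(k,X \right)} = \left(4 - 5\right) 0 \cdot 6 = \left(-1\right) 0 \cdot 6 = 0 \cdot 6 = 0$)
$\frac{j{\left(202,\left(\left(-33 - 12\right) - 33\right) - 22 \right)}}{-67967} = \frac{0}{-67967} = 0 \left(- \frac{1}{67967}\right) = 0$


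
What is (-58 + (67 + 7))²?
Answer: 256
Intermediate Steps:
(-58 + (67 + 7))² = (-58 + 74)² = 16² = 256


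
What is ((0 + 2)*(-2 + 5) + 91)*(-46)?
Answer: -4462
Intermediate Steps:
((0 + 2)*(-2 + 5) + 91)*(-46) = (2*3 + 91)*(-46) = (6 + 91)*(-46) = 97*(-46) = -4462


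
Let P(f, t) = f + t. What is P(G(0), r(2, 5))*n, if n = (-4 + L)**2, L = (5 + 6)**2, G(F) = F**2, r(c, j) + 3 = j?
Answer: 27378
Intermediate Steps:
r(c, j) = -3 + j
L = 121 (L = 11**2 = 121)
n = 13689 (n = (-4 + 121)**2 = 117**2 = 13689)
P(G(0), r(2, 5))*n = (0**2 + (-3 + 5))*13689 = (0 + 2)*13689 = 2*13689 = 27378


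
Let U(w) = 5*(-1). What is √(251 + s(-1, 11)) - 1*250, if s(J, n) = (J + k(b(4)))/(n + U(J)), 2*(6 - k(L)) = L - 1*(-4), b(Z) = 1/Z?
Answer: -250 + √36213/12 ≈ -234.14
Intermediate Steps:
U(w) = -5
k(L) = 4 - L/2 (k(L) = 6 - (L - 1*(-4))/2 = 6 - (L + 4)/2 = 6 - (4 + L)/2 = 6 + (-2 - L/2) = 4 - L/2)
s(J, n) = (31/8 + J)/(-5 + n) (s(J, n) = (J + (4 - ½/4))/(n - 5) = (J + (4 - ½*¼))/(-5 + n) = (J + (4 - ⅛))/(-5 + n) = (J + 31/8)/(-5 + n) = (31/8 + J)/(-5 + n))
√(251 + s(-1, 11)) - 1*250 = √(251 + (31/8 - 1)/(-5 + 11)) - 1*250 = √(251 + (23/8)/6) - 250 = √(251 + (⅙)*(23/8)) - 250 = √(251 + 23/48) - 250 = √(12071/48) - 250 = √36213/12 - 250 = -250 + √36213/12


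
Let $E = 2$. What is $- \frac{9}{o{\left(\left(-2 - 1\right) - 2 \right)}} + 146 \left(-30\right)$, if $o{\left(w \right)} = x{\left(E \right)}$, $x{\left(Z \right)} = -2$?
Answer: $- \frac{8751}{2} \approx -4375.5$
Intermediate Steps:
$o{\left(w \right)} = -2$
$- \frac{9}{o{\left(\left(-2 - 1\right) - 2 \right)}} + 146 \left(-30\right) = - \frac{9}{-2} + 146 \left(-30\right) = \left(-9\right) \left(- \frac{1}{2}\right) - 4380 = \frac{9}{2} - 4380 = - \frac{8751}{2}$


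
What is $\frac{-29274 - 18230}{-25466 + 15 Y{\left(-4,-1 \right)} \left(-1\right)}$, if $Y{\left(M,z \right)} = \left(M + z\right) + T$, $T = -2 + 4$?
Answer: $\frac{47504}{25421} \approx 1.8687$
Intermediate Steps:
$T = 2$
$Y{\left(M,z \right)} = 2 + M + z$ ($Y{\left(M,z \right)} = \left(M + z\right) + 2 = 2 + M + z$)
$\frac{-29274 - 18230}{-25466 + 15 Y{\left(-4,-1 \right)} \left(-1\right)} = \frac{-29274 - 18230}{-25466 + 15 \left(2 - 4 - 1\right) \left(-1\right)} = - \frac{47504}{-25466 + 15 \left(-3\right) \left(-1\right)} = - \frac{47504}{-25466 - -45} = - \frac{47504}{-25466 + 45} = - \frac{47504}{-25421} = \left(-47504\right) \left(- \frac{1}{25421}\right) = \frac{47504}{25421}$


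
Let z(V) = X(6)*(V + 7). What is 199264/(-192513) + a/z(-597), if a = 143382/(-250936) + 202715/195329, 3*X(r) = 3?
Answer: -2883448044573776873/2783631711568815240 ≈ -1.0359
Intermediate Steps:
X(r) = 1 (X(r) = (⅓)*3 = 1)
a = 11430914281/24507538972 (a = 143382*(-1/250936) + 202715*(1/195329) = -71691/125468 + 202715/195329 = 11430914281/24507538972 ≈ 0.46642)
z(V) = 7 + V (z(V) = 1*(V + 7) = 1*(7 + V) = 7 + V)
199264/(-192513) + a/z(-597) = 199264/(-192513) + 11430914281/(24507538972*(7 - 597)) = 199264*(-1/192513) + (11430914281/24507538972)/(-590) = -199264/192513 + (11430914281/24507538972)*(-1/590) = -199264/192513 - 11430914281/14459447993480 = -2883448044573776873/2783631711568815240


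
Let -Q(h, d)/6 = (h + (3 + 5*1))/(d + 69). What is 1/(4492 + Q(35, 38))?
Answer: 107/480386 ≈ 0.00022274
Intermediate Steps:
Q(h, d) = -6*(8 + h)/(69 + d) (Q(h, d) = -6*(h + (3 + 5*1))/(d + 69) = -6*(h + (3 + 5))/(69 + d) = -6*(h + 8)/(69 + d) = -6*(8 + h)/(69 + d))
1/(4492 + Q(35, 38)) = 1/(4492 + 6*(-8 - 1*35)/(69 + 38)) = 1/(4492 + 6*(-8 - 35)/107) = 1/(4492 + 6*(1/107)*(-43)) = 1/(4492 - 258/107) = 1/(480386/107) = 107/480386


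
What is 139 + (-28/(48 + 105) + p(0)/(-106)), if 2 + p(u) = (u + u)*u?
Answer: 1125820/8109 ≈ 138.84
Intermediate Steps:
p(u) = -2 + 2*u² (p(u) = -2 + (u + u)*u = -2 + (2*u)*u = -2 + 2*u²)
139 + (-28/(48 + 105) + p(0)/(-106)) = 139 + (-28/(48 + 105) + (-2 + 2*0²)/(-106)) = 139 + (-28/153 + (-2 + 2*0)*(-1/106)) = 139 + (-28*1/153 + (-2 + 0)*(-1/106)) = 139 + (-28/153 - 2*(-1/106)) = 139 + (-28/153 + 1/53) = 139 - 1331/8109 = 1125820/8109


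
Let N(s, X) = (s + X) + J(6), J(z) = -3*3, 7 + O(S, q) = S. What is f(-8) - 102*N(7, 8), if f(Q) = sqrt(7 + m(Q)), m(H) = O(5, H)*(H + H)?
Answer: -612 + sqrt(39) ≈ -605.75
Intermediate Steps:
O(S, q) = -7 + S
m(H) = -4*H (m(H) = (-7 + 5)*(H + H) = -4*H)
J(z) = -9
f(Q) = sqrt(7 - 4*Q)
N(s, X) = -9 + X + s (N(s, X) = (s + X) - 9 = (X + s) - 9 = -9 + X + s)
f(-8) - 102*N(7, 8) = sqrt(7 - 4*(-8)) - 102*(-9 + 8 + 7) = sqrt(7 + 32) - 102*6 = sqrt(39) - 612 = -612 + sqrt(39)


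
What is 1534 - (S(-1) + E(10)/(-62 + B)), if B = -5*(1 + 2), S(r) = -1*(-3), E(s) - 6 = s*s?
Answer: 117993/77 ≈ 1532.4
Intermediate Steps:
E(s) = 6 + s**2 (E(s) = 6 + s*s = 6 + s**2)
S(r) = 3
B = -15 (B = -5*3 = -15)
1534 - (S(-1) + E(10)/(-62 + B)) = 1534 - (3 + (6 + 10**2)/(-62 - 15)) = 1534 - (3 + (6 + 100)/(-77)) = 1534 - (3 + 106*(-1/77)) = 1534 - (3 - 106/77) = 1534 - 1*125/77 = 1534 - 125/77 = 117993/77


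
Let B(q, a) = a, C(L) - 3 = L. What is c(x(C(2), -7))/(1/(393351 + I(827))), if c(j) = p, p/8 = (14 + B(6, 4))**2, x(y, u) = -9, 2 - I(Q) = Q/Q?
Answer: 1019568384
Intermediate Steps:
C(L) = 3 + L
I(Q) = 1 (I(Q) = 2 - Q/Q = 2 - 1*1 = 2 - 1 = 1)
p = 2592 (p = 8*(14 + 4)**2 = 8*18**2 = 8*324 = 2592)
c(j) = 2592
c(x(C(2), -7))/(1/(393351 + I(827))) = 2592/(1/(393351 + 1)) = 2592/(1/393352) = 2592*393352 = 1019568384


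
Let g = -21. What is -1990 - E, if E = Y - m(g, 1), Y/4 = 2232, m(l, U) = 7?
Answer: -10911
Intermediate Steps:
Y = 8928 (Y = 4*2232 = 8928)
E = 8921 (E = 8928 - 1*7 = 8928 - 7 = 8921)
-1990 - E = -1990 - 1*8921 = -1990 - 8921 = -10911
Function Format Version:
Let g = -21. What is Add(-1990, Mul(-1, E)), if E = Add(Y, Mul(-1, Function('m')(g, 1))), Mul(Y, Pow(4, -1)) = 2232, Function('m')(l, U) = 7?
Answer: -10911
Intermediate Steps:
Y = 8928 (Y = Mul(4, 2232) = 8928)
E = 8921 (E = Add(8928, Mul(-1, 7)) = Add(8928, -7) = 8921)
Add(-1990, Mul(-1, E)) = Add(-1990, Mul(-1, 8921)) = Add(-1990, -8921) = -10911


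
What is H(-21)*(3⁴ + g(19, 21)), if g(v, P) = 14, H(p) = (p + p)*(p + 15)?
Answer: 23940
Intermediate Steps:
H(p) = 2*p*(15 + p) (H(p) = (2*p)*(15 + p) = 2*p*(15 + p))
H(-21)*(3⁴ + g(19, 21)) = (2*(-21)*(15 - 21))*(3⁴ + 14) = (2*(-21)*(-6))*(81 + 14) = 252*95 = 23940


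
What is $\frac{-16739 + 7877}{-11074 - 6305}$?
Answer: $\frac{2954}{5793} \approx 0.50993$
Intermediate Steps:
$\frac{-16739 + 7877}{-11074 - 6305} = - \frac{8862}{-17379} = \left(-8862\right) \left(- \frac{1}{17379}\right) = \frac{2954}{5793}$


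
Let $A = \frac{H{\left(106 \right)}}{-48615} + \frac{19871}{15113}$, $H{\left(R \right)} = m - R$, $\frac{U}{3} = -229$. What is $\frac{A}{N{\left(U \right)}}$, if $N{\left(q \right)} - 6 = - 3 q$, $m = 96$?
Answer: $\frac{3943591}{6198625017} \approx 0.0006362$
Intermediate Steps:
$U = -687$ ($U = 3 \left(-229\right) = -687$)
$H{\left(R \right)} = 96 - R$
$N{\left(q \right)} = 6 - 3 q$
$A = \frac{3943591}{2998851}$ ($A = \frac{96 - 106}{-48615} + \frac{19871}{15113} = \left(96 - 106\right) \left(- \frac{1}{48615}\right) + 19871 \cdot \frac{1}{15113} = \left(-10\right) \left(- \frac{1}{48615}\right) + \frac{19871}{15113} = \frac{2}{9723} + \frac{19871}{15113} = \frac{3943591}{2998851} \approx 1.315$)
$\frac{A}{N{\left(U \right)}} = \frac{3943591}{2998851 \left(6 - -2061\right)} = \frac{3943591}{2998851 \left(6 + 2061\right)} = \frac{3943591}{2998851 \cdot 2067} = \frac{3943591}{2998851} \cdot \frac{1}{2067} = \frac{3943591}{6198625017}$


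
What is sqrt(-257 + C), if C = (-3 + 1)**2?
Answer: I*sqrt(253) ≈ 15.906*I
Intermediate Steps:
C = 4 (C = (-2)**2 = 4)
sqrt(-257 + C) = sqrt(-257 + 4) = sqrt(-253) = I*sqrt(253)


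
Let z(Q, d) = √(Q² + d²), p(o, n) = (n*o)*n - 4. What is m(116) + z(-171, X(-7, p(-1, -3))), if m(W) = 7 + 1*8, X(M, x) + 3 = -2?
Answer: 15 + √29266 ≈ 186.07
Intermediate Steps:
p(o, n) = -4 + o*n² (p(o, n) = o*n² - 4 = -4 + o*n²)
X(M, x) = -5 (X(M, x) = -3 - 2 = -5)
m(W) = 15 (m(W) = 7 + 8 = 15)
m(116) + z(-171, X(-7, p(-1, -3))) = 15 + √((-171)² + (-5)²) = 15 + √(29241 + 25) = 15 + √29266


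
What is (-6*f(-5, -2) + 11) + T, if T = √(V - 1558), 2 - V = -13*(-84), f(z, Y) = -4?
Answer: 35 + 2*I*√662 ≈ 35.0 + 51.459*I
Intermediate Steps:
V = -1090 (V = 2 - (-13)*(-84) = 2 - 1*1092 = 2 - 1092 = -1090)
T = 2*I*√662 (T = √(-1090 - 1558) = √(-2648) = 2*I*√662 ≈ 51.459*I)
(-6*f(-5, -2) + 11) + T = (-6*(-4) + 11) + 2*I*√662 = (24 + 11) + 2*I*√662 = 35 + 2*I*√662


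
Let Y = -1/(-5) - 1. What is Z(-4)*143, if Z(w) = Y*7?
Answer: -4004/5 ≈ -800.80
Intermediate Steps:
Y = -⅘ (Y = -(-1)/5 - 1 = -1*(-⅕) - 1 = ⅕ - 1 = -⅘ ≈ -0.80000)
Z(w) = -28/5 (Z(w) = -⅘*7 = -28/5)
Z(-4)*143 = -28/5*143 = -4004/5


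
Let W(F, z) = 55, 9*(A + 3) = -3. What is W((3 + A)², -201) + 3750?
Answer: 3805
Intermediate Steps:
A = -10/3 (A = -3 + (⅑)*(-3) = -3 - ⅓ = -10/3 ≈ -3.3333)
W((3 + A)², -201) + 3750 = 55 + 3750 = 3805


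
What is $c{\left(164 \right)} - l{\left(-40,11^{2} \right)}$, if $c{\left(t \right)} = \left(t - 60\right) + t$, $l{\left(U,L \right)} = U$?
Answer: $308$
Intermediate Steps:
$c{\left(t \right)} = -60 + 2 t$ ($c{\left(t \right)} = \left(-60 + t\right) + t = -60 + 2 t$)
$c{\left(164 \right)} - l{\left(-40,11^{2} \right)} = \left(-60 + 2 \cdot 164\right) - -40 = \left(-60 + 328\right) + 40 = 268 + 40 = 308$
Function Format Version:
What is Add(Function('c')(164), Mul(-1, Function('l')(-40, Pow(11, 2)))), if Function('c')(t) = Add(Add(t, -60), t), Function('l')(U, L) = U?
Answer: 308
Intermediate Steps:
Function('c')(t) = Add(-60, Mul(2, t)) (Function('c')(t) = Add(Add(-60, t), t) = Add(-60, Mul(2, t)))
Add(Function('c')(164), Mul(-1, Function('l')(-40, Pow(11, 2)))) = Add(Add(-60, Mul(2, 164)), Mul(-1, -40)) = Add(Add(-60, 328), 40) = Add(268, 40) = 308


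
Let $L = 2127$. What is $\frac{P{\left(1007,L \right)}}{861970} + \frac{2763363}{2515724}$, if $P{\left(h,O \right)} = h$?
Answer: $\frac{1192234669589}{1084239308140} \approx 1.0996$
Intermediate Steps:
$\frac{P{\left(1007,L \right)}}{861970} + \frac{2763363}{2515724} = \frac{1007}{861970} + \frac{2763363}{2515724} = \frac{1192234669589}{1084239308140}$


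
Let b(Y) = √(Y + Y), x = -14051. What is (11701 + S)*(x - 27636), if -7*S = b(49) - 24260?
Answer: -4425783729/7 + 41687*√2 ≈ -6.3220e+8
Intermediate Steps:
b(Y) = √2*√Y (b(Y) = √(2*Y) = √2*√Y)
S = 24260/7 - √2 (S = -(√2*√49 - 24260)/7 = -(√2*7 - 24260)/7 = -(7*√2 - 24260)/7 = -(-24260 + 7*√2)/7 = 24260/7 - √2 ≈ 3464.3)
(11701 + S)*(x - 27636) = (11701 + (24260/7 - √2))*(-14051 - 27636) = (106167/7 - √2)*(-41687) = -4425783729/7 + 41687*√2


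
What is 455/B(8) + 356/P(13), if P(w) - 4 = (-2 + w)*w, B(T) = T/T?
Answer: 67241/147 ≈ 457.42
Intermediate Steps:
B(T) = 1
P(w) = 4 + w*(-2 + w) (P(w) = 4 + (-2 + w)*w = 4 + w*(-2 + w))
455/B(8) + 356/P(13) = 455/1 + 356/(4 + 13**2 - 2*13) = 455*1 + 356/(4 + 169 - 26) = 455 + 356/147 = 67241/147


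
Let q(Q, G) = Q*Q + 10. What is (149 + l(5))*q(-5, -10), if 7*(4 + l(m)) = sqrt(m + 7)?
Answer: 5075 + 10*sqrt(3) ≈ 5092.3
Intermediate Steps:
l(m) = -4 + sqrt(7 + m)/7 (l(m) = -4 + sqrt(m + 7)/7 = -4 + sqrt(7 + m)/7)
q(Q, G) = 10 + Q**2 (q(Q, G) = Q**2 + 10 = 10 + Q**2)
(149 + l(5))*q(-5, -10) = (149 + (-4 + sqrt(7 + 5)/7))*(10 + (-5)**2) = (149 + (-4 + sqrt(12)/7))*(10 + 25) = (149 + (-4 + (2*sqrt(3))/7))*35 = (149 + (-4 + 2*sqrt(3)/7))*35 = (145 + 2*sqrt(3)/7)*35 = 5075 + 10*sqrt(3)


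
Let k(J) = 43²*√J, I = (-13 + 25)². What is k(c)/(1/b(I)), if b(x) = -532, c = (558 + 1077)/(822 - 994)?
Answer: -11438*I*√70305 ≈ -3.0328e+6*I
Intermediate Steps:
I = 144 (I = 12² = 144)
c = -1635/172 (c = 1635/(-172) = 1635*(-1/172) = -1635/172 ≈ -9.5058)
k(J) = 1849*√J
k(c)/(1/b(I)) = (1849*√(-1635/172))/(1/(-532)) = (1849*(I*√70305/86))/(-1/532) = (43*I*√70305/2)*(-532) = -11438*I*√70305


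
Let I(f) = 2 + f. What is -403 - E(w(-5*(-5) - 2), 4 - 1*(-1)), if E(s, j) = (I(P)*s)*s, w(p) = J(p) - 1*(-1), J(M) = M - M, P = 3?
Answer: -408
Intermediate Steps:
J(M) = 0
w(p) = 1 (w(p) = 0 - 1*(-1) = 0 + 1 = 1)
E(s, j) = 5*s² (E(s, j) = ((2 + 3)*s)*s = (5*s)*s = 5*s²)
-403 - E(w(-5*(-5) - 2), 4 - 1*(-1)) = -403 - 5*1² = -403 - 5 = -408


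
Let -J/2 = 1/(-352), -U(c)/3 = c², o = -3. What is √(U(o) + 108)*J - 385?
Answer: -67751/176 ≈ -384.95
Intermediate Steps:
U(c) = -3*c²
J = 1/176 (J = -2/(-352) = -2*(-1/352) = 1/176 ≈ 0.0056818)
√(U(o) + 108)*J - 385 = √(-3*(-3)² + 108)*(1/176) - 385 = √(-3*9 + 108)*(1/176) - 385 = √(-27 + 108)*(1/176) - 385 = √81*(1/176) - 385 = 9*(1/176) - 385 = 9/176 - 385 = -67751/176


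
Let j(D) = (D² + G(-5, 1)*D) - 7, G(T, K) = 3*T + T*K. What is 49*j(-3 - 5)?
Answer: 10633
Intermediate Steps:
G(T, K) = 3*T + K*T
j(D) = -7 + D² - 20*D (j(D) = (D² + (-5*(3 + 1))*D) - 7 = (D² + (-5*4)*D) - 7 = (D² - 20*D) - 7 = -7 + D² - 20*D)
49*j(-3 - 5) = 49*(-7 + (-3 - 5)² - 20*(-3 - 5)) = 49*(-7 + (-8)² - 20*(-8)) = 49*(-7 + 64 + 160) = 49*217 = 10633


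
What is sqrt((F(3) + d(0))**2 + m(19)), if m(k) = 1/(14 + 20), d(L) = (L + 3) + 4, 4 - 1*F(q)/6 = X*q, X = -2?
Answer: sqrt(5189318)/34 ≈ 67.000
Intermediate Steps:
F(q) = 24 + 12*q (F(q) = 24 - (-12)*q = 24 + 12*q)
d(L) = 7 + L (d(L) = (3 + L) + 4 = 7 + L)
m(k) = 1/34
sqrt((F(3) + d(0))**2 + m(19)) = sqrt(((24 + 12*3) + (7 + 0))**2 + 1/34) = sqrt(((24 + 36) + 7)**2 + 1/34) = sqrt((60 + 7)**2 + 1/34) = sqrt(67**2 + 1/34) = sqrt(4489 + 1/34) = sqrt(152627/34) = sqrt(5189318)/34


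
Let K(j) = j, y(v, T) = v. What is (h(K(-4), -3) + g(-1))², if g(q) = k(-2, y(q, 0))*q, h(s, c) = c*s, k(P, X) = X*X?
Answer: 121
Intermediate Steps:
k(P, X) = X²
g(q) = q³ (g(q) = q²*q = q³)
(h(K(-4), -3) + g(-1))² = (-3*(-4) + (-1)³)² = (12 - 1)² = 11² = 121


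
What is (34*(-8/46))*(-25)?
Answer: 3400/23 ≈ 147.83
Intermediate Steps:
(34*(-8/46))*(-25) = (34*(-8*1/46))*(-25) = (34*(-4/23))*(-25) = -136/23*(-25) = 3400/23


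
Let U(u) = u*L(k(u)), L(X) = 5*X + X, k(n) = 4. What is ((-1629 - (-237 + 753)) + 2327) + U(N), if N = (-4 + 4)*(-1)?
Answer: 182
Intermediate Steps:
L(X) = 6*X
N = 0 (N = 0*(-1) = 0)
U(u) = 24*u (U(u) = u*(6*4) = u*24 = 24*u)
((-1629 - (-237 + 753)) + 2327) + U(N) = ((-1629 - (-237 + 753)) + 2327) + 24*0 = ((-1629 - 1*516) + 2327) + 0 = ((-1629 - 516) + 2327) + 0 = (-2145 + 2327) + 0 = 182 + 0 = 182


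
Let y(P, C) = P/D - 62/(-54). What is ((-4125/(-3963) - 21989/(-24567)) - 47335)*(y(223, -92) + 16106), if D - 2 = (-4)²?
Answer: -1337106151166329205/1752462378 ≈ -7.6299e+8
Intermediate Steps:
D = 18 (D = 2 + (-4)² = 2 + 16 = 18)
y(P, C) = 31/27 + P/18 (y(P, C) = P/18 - 62/(-54) = P*(1/18) - 62*(-1/54) = P/18 + 31/27 = 31/27 + P/18)
((-4125/(-3963) - 21989/(-24567)) - 47335)*(y(223, -92) + 16106) = ((-4125/(-3963) - 21989/(-24567)) - 47335)*((31/27 + (1/18)*223) + 16106) = ((-4125*(-1/3963) - 21989*(-1/24567)) - 47335)*((31/27 + 223/18) + 16106) = ((1375/1321 + 21989/24567) - 47335)*(731/54 + 16106) = (62827094/32453007 - 47335)*(870455/54) = -1536100259251/32453007*870455/54 = -1337106151166329205/1752462378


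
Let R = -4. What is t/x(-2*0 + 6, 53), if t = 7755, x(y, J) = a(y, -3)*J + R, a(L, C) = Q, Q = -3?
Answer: -7755/163 ≈ -47.577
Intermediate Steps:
a(L, C) = -3
x(y, J) = -4 - 3*J (x(y, J) = -3*J - 4 = -4 - 3*J)
t/x(-2*0 + 6, 53) = 7755/(-4 - 3*53) = 7755/(-4 - 159) = 7755/(-163) = 7755*(-1/163) = -7755/163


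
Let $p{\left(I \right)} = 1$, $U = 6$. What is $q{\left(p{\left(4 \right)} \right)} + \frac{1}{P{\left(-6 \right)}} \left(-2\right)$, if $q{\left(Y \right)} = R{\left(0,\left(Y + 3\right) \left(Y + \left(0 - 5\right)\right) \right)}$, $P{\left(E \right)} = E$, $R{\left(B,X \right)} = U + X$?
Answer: $- \frac{29}{3} \approx -9.6667$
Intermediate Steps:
$R{\left(B,X \right)} = 6 + X$
$q{\left(Y \right)} = 6 + \left(-5 + Y\right) \left(3 + Y\right)$ ($q{\left(Y \right)} = 6 + \left(Y + 3\right) \left(Y + \left(0 - 5\right)\right) = 6 + \left(3 + Y\right) \left(Y + \left(0 - 5\right)\right) = 6 + \left(3 + Y\right) \left(Y - 5\right) = 6 + \left(3 + Y\right) \left(-5 + Y\right) = 6 + \left(-5 + Y\right) \left(3 + Y\right)$)
$q{\left(p{\left(4 \right)} \right)} + \frac{1}{P{\left(-6 \right)}} \left(-2\right) = \left(-9 + 1^{2} - 2\right) + \frac{1}{-6} \left(-2\right) = \left(-9 + 1 - 2\right) - - \frac{1}{3} = -10 + \frac{1}{3} = - \frac{29}{3}$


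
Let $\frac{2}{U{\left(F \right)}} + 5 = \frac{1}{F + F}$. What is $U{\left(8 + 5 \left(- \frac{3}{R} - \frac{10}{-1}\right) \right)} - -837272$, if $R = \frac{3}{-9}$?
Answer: $\frac{861552476}{1029} \approx 8.3727 \cdot 10^{5}$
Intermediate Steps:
$R = - \frac{1}{3}$ ($R = 3 \left(- \frac{1}{9}\right) = - \frac{1}{3} \approx -0.33333$)
$U{\left(F \right)} = \frac{2}{-5 + \frac{1}{2 F}}$ ($U{\left(F \right)} = \frac{2}{-5 + \frac{1}{F + F}} = \frac{2}{-5 + \frac{1}{2 F}}$)
$U{\left(8 + 5 \left(- \frac{3}{R} - \frac{10}{-1}\right) \right)} - -837272 = - \frac{4 \left(8 + 5 \left(- \frac{3}{- \frac{1}{3}} - \frac{10}{-1}\right)\right)}{-1 + 10 \left(8 + 5 \left(- \frac{3}{- \frac{1}{3}} - \frac{10}{-1}\right)\right)} - -837272 = - \frac{4 \left(8 + 5 \left(\left(-3\right) \left(-3\right) - -10\right)\right)}{-1 + 10 \left(8 + 5 \left(\left(-3\right) \left(-3\right) - -10\right)\right)} + 837272 = - \frac{4 \left(8 + 5 \left(9 + 10\right)\right)}{-1 + 10 \left(8 + 5 \left(9 + 10\right)\right)} + 837272 = - \frac{4 \left(8 + 5 \cdot 19\right)}{-1 + 10 \left(8 + 5 \cdot 19\right)} + 837272 = - \frac{4 \left(8 + 95\right)}{-1 + 10 \left(8 + 95\right)} + 837272 = \left(-4\right) 103 \frac{1}{-1 + 10 \cdot 103} + 837272 = \left(-4\right) 103 \frac{1}{-1 + 1030} + 837272 = \left(-4\right) 103 \cdot \frac{1}{1029} + 837272 = - \frac{412}{1029} + 837272 = \frac{861552476}{1029}$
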